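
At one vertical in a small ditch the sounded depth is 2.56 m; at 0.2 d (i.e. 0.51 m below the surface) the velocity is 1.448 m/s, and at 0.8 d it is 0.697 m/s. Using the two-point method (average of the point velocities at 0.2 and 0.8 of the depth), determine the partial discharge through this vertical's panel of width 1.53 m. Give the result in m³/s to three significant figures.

4.20 m³/s

v̄ = (1.448 + 0.697) / 2 = 1.073 m/s
q = v̄ × d × w = 1.073 × 2.56 × 1.53 = 4.201 m³/s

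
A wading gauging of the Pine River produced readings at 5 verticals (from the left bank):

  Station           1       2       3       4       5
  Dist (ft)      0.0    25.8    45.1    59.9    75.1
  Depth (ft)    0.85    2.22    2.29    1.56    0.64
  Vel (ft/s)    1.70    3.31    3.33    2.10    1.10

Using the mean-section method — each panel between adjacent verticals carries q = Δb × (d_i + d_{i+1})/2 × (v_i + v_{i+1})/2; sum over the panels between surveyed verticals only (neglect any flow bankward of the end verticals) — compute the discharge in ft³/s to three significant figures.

Panel 1-2: Δb = 25.8 ft, d̄ = (0.85+2.22)/2 = 1.535, v̄ = (1.70+3.31)/2 = 2.505 → q = 25.8×1.535×2.505 = 99.21 ft³/s
Panel 2-3: Δb = 19.3 ft, d̄ = (2.22+2.29)/2 = 2.255, v̄ = (3.31+3.33)/2 = 3.32 → q = 19.3×2.255×3.32 = 144.5 ft³/s
Panel 3-4: Δb = 14.8 ft, d̄ = (2.29+1.56)/2 = 1.925, v̄ = (3.33+2.10)/2 = 2.715 → q = 14.8×1.925×2.715 = 77.35 ft³/s
Panel 4-5: Δb = 15.2 ft, d̄ = (1.56+0.64)/2 = 1.1, v̄ = (2.10+1.10)/2 = 1.6 → q = 15.2×1.1×1.6 = 26.75 ft³/s
Q = Σ q = 347.8 ft³/s

348 ft³/s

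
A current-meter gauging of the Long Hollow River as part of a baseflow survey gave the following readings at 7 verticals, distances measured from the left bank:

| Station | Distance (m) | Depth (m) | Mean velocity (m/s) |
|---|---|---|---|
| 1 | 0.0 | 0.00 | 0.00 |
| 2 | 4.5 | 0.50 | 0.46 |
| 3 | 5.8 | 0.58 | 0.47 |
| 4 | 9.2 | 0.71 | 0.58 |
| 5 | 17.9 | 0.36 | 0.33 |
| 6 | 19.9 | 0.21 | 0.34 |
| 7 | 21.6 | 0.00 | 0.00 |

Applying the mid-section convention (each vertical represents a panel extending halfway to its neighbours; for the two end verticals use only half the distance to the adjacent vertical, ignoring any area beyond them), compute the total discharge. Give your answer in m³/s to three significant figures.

4.57 m³/s

w_2 = (5.8 − 0.0)/2 = 2.9 m; q_2 = 0.46 × 0.50 × 2.9 = 0.6670 m³/s
w_3 = (9.2 − 4.5)/2 = 2.35 m; q_3 = 0.47 × 0.58 × 2.35 = 0.6406 m³/s
w_4 = (17.9 − 5.8)/2 = 6.05 m; q_4 = 0.58 × 0.71 × 6.05 = 2.491 m³/s
w_5 = (19.9 − 9.2)/2 = 5.35 m; q_5 = 0.33 × 0.36 × 5.35 = 0.6356 m³/s
w_6 = (21.6 − 17.9)/2 = 1.85 m; q_6 = 0.34 × 0.21 × 1.85 = 0.1321 m³/s
Stations 1, 7 contribute zero (depth or velocity is 0).
Q = Σ qᵢ = 4.567 m³/s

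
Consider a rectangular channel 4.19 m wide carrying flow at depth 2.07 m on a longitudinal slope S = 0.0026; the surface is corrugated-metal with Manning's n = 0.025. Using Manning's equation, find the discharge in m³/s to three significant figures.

A = b·y = 4.19 × 2.07 = 8.673 m²
P = b + 2y = 4.19 + 2×2.07 = 8.330 m
R = A/P = 8.673/8.330 = 1.041 m
Q = (1/n)·A·R^(2/3)·S^(1/2) = (1/0.025) × 8.673 × 1.041^(2/3) × 0.0026^(1/2) = 18.17 m³/s

18.2 m³/s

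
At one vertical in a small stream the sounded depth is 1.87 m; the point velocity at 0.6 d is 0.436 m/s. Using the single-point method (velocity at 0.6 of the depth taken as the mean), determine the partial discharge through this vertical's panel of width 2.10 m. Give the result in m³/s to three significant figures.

v̄ = v₀.₆ = 0.436 m/s
q = v̄ × d × w = 0.4360 × 1.87 × 2.10 = 1.712 m³/s

1.71 m³/s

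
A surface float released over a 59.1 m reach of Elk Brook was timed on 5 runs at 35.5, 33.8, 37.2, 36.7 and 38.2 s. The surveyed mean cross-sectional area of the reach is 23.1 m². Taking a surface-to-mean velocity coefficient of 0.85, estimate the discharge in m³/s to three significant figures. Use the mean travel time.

t̄ = (35.5 + 33.8 + 37.2 + 36.7 + 38.2) / 5 = 36.28 s
v_surface = L / t̄ = 59.1 / 36.28 = 1.629 m/s
v_mean = 0.85 × 1.629 = 1.385 m/s
Q = A × v_mean = 23.1 × 1.385 = 31.99 m³/s

32.0 m³/s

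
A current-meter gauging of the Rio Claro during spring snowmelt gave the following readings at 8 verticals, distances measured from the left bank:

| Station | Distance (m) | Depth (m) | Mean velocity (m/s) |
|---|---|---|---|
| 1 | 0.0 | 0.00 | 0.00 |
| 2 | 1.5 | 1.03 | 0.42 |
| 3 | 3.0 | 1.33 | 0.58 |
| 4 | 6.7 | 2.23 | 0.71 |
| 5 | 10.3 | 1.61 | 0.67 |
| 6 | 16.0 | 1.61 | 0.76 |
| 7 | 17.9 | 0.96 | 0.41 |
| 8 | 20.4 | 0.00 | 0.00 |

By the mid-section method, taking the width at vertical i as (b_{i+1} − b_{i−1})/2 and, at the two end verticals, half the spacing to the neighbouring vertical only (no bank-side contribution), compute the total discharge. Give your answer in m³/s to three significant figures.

w_2 = (3.0 − 0.0)/2 = 1.5 m; q_2 = 0.42 × 1.03 × 1.5 = 0.6489 m³/s
w_3 = (6.7 − 1.5)/2 = 2.6 m; q_3 = 0.58 × 1.33 × 2.6 = 2.006 m³/s
w_4 = (10.3 − 3.0)/2 = 3.65 m; q_4 = 0.71 × 2.23 × 3.65 = 5.779 m³/s
w_5 = (16.0 − 6.7)/2 = 4.65 m; q_5 = 0.67 × 1.61 × 4.65 = 5.016 m³/s
w_6 = (17.9 − 10.3)/2 = 3.8 m; q_6 = 0.76 × 1.61 × 3.8 = 4.650 m³/s
w_7 = (20.4 − 16.0)/2 = 2.2 m; q_7 = 0.41 × 0.96 × 2.2 = 0.8659 m³/s
Stations 1, 8 contribute zero (depth or velocity is 0).
Q = Σ qᵢ = 18.97 m³/s

19.0 m³/s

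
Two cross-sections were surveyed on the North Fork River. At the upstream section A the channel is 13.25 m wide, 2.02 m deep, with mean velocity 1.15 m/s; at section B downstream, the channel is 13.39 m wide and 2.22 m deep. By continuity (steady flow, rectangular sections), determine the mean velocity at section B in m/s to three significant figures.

Q = A₁V₁ = (13.25×2.02) × 1.15 = 30.78 m³/s
A₂ = 13.39 × 2.22 = 29.73 m²
V₂ = Q/A₂ = 30.78/29.73 = 1.035 m/s

1.04 m/s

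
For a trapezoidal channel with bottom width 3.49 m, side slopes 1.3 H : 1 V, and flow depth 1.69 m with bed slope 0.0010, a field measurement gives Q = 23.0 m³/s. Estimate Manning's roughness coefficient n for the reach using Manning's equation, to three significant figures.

A = (b + z·y)·y = (3.49 + 1.3×1.69)×1.69 = 9.611 m²
P = b + 2y√(1+z²) = 3.49 + 2×1.69×√(1+1.3²) = 9.034 m
R = A/P = 9.611/9.034 = 1.064 m
n = (1/Q)·A·R^(2/3)·S^(1/2) = (1/23.0) × 9.611 × 1.042 × 0.03162 = 0.01377

0.0138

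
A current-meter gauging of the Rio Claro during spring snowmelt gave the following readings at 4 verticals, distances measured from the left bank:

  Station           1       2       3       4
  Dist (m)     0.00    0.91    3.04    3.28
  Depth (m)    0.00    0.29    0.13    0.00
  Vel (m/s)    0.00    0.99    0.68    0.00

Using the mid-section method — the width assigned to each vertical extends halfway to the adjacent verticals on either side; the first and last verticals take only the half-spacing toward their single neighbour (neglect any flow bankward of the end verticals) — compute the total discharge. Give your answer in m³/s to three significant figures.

w_2 = (3.04 − 0.00)/2 = 1.52 m; q_2 = 0.99 × 0.29 × 1.52 = 0.4364 m³/s
w_3 = (3.28 − 0.91)/2 = 1.185 m; q_3 = 0.68 × 0.13 × 1.185 = 0.1048 m³/s
Stations 1, 4 contribute zero (depth or velocity is 0).
Q = Σ qᵢ = 0.5411 m³/s

0.541 m³/s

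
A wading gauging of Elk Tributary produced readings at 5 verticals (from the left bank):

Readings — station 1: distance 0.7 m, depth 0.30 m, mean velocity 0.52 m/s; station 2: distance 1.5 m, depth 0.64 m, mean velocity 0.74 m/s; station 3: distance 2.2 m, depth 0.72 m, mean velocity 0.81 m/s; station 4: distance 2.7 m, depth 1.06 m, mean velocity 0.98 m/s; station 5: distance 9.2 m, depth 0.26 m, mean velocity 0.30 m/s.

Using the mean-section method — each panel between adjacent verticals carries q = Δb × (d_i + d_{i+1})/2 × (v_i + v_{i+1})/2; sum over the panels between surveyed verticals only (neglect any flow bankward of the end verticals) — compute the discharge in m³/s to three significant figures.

Panel 1-2: Δb = 0.8 m, d̄ = (0.30+0.64)/2 = 0.47, v̄ = (0.52+0.74)/2 = 0.63 → q = 0.8×0.47×0.63 = 0.2369 m³/s
Panel 2-3: Δb = 0.7 m, d̄ = (0.64+0.72)/2 = 0.68, v̄ = (0.74+0.81)/2 = 0.775 → q = 0.7×0.68×0.775 = 0.3689 m³/s
Panel 3-4: Δb = 0.5 m, d̄ = (0.72+1.06)/2 = 0.89, v̄ = (0.81+0.98)/2 = 0.895 → q = 0.5×0.89×0.895 = 0.3983 m³/s
Panel 4-5: Δb = 6.5 m, d̄ = (1.06+0.26)/2 = 0.66, v̄ = (0.98+0.30)/2 = 0.64 → q = 6.5×0.66×0.64 = 2.746 m³/s
Q = Σ q = 3.750 m³/s

3.75 m³/s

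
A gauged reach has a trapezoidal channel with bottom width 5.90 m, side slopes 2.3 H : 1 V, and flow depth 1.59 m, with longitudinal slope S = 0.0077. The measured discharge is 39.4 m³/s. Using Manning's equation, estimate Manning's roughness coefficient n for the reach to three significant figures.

0.0360

A = (b + z·y)·y = (5.90 + 2.3×1.59)×1.59 = 15.20 m²
P = b + 2y√(1+z²) = 5.90 + 2×1.59×√(1+2.3²) = 13.88 m
R = A/P = 15.20/13.88 = 1.095 m
n = (1/Q)·A·R^(2/3)·S^(1/2) = (1/39.4) × 15.20 × 1.062 × 0.08775 = 0.03596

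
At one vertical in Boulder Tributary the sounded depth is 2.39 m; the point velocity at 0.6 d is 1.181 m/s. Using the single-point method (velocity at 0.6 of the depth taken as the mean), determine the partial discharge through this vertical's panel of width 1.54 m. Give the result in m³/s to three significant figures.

4.35 m³/s

v̄ = v₀.₆ = 1.181 m/s
q = v̄ × d × w = 1.181 × 2.39 × 1.54 = 4.347 m³/s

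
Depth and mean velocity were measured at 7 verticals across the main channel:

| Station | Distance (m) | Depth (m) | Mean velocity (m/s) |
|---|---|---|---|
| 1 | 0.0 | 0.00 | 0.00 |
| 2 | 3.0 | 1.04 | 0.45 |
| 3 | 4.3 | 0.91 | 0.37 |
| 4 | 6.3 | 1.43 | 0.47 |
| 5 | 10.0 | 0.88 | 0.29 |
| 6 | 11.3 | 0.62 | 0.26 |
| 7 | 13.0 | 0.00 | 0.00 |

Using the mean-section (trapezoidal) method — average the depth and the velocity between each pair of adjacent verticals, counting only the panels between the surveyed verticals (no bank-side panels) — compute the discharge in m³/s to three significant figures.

Panel 1-2: Δb = 3 m, d̄ = (0.00+1.04)/2 = 0.52, v̄ = (0.00+0.45)/2 = 0.225 → q = 3×0.52×0.225 = 0.3510 m³/s
Panel 2-3: Δb = 1.3 m, d̄ = (1.04+0.91)/2 = 0.975, v̄ = (0.45+0.37)/2 = 0.41 → q = 1.3×0.975×0.41 = 0.5197 m³/s
Panel 3-4: Δb = 2 m, d̄ = (0.91+1.43)/2 = 1.17, v̄ = (0.37+0.47)/2 = 0.42 → q = 2×1.17×0.42 = 0.9828 m³/s
Panel 4-5: Δb = 3.7 m, d̄ = (1.43+0.88)/2 = 1.155, v̄ = (0.47+0.29)/2 = 0.38 → q = 3.7×1.155×0.38 = 1.624 m³/s
Panel 5-6: Δb = 1.3 m, d̄ = (0.88+0.62)/2 = 0.75, v̄ = (0.29+0.26)/2 = 0.275 → q = 1.3×0.75×0.275 = 0.2681 m³/s
Panel 6-7: Δb = 1.7 m, d̄ = (0.62+0.00)/2 = 0.31, v̄ = (0.26+0.00)/2 = 0.13 → q = 1.7×0.31×0.13 = 0.06851 m³/s
Q = Σ q = 3.814 m³/s

3.81 m³/s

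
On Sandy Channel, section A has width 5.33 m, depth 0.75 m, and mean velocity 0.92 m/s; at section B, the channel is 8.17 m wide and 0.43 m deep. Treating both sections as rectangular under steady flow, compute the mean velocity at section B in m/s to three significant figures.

1.05 m/s

Q = A₁V₁ = (5.33×0.75) × 0.92 = 3.678 m³/s
A₂ = 8.17 × 0.43 = 3.513 m²
V₂ = Q/A₂ = 3.678/3.513 = 1.047 m/s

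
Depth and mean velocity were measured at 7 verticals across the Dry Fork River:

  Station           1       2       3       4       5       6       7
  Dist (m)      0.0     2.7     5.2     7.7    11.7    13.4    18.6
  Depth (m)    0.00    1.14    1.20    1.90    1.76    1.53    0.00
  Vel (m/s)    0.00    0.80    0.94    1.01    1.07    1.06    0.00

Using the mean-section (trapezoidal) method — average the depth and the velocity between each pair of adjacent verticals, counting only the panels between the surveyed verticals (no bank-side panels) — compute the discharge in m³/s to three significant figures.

19.6 m³/s

Panel 1-2: Δb = 2.7 m, d̄ = (0.00+1.14)/2 = 0.57, v̄ = (0.00+0.80)/2 = 0.4 → q = 2.7×0.57×0.4 = 0.6156 m³/s
Panel 2-3: Δb = 2.5 m, d̄ = (1.14+1.20)/2 = 1.17, v̄ = (0.80+0.94)/2 = 0.87 → q = 2.5×1.17×0.87 = 2.545 m³/s
Panel 3-4: Δb = 2.5 m, d̄ = (1.20+1.90)/2 = 1.55, v̄ = (0.94+1.01)/2 = 0.975 → q = 2.5×1.55×0.975 = 3.778 m³/s
Panel 4-5: Δb = 4 m, d̄ = (1.90+1.76)/2 = 1.83, v̄ = (1.01+1.07)/2 = 1.04 → q = 4×1.83×1.04 = 7.613 m³/s
Panel 5-6: Δb = 1.7 m, d̄ = (1.76+1.53)/2 = 1.645, v̄ = (1.07+1.06)/2 = 1.065 → q = 1.7×1.645×1.065 = 2.978 m³/s
Panel 6-7: Δb = 5.2 m, d̄ = (1.53+0.00)/2 = 0.765, v̄ = (1.06+0.00)/2 = 0.53 → q = 5.2×0.765×0.53 = 2.108 m³/s
Q = Σ q = 19.64 m³/s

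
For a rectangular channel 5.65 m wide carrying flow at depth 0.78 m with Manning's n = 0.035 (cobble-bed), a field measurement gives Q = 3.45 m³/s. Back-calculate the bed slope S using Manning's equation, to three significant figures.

0.00145

A = b·y = 5.65 × 0.78 = 4.407 m²
P = b + 2y = 5.65 + 2×0.78 = 7.210 m
R = A/P = 4.407/7.210 = 0.6112 m
S = (Q·n / (1·A·R^(2/3)))² = (3.45×0.035 / (1×4.407×0.7202))² = 0.001447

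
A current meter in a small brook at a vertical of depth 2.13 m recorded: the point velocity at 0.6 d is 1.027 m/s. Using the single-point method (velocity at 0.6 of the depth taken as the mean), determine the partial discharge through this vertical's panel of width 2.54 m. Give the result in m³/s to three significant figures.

5.56 m³/s

v̄ = v₀.₆ = 1.027 m/s
q = v̄ × d × w = 1.027 × 2.13 × 2.54 = 5.556 m³/s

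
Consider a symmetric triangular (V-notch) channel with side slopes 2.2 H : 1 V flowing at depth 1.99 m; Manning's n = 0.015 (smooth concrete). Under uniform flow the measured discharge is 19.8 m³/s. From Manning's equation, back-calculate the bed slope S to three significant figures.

0.00133

A = z·y² = 2.2×1.99² = 8.712 m²
P = 2y√(1+z²) = 2×1.99×√(1+2.2²) = 9.618 m
R = A/P = 8.712/9.618 = 0.9058 m
S = (Q·n / (1·A·R^(2/3)))² = (19.8×0.015 / (1×8.712×0.9362))² = 0.001326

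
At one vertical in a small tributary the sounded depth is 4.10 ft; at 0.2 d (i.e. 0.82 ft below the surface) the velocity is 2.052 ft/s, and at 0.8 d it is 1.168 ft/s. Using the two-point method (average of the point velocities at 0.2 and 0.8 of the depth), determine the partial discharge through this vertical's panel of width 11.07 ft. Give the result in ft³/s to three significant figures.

v̄ = (2.052 + 1.168) / 2 = 1.610 ft/s
q = v̄ × d × w = 1.610 × 4.10 × 11.07 = 73.07 ft³/s

73.1 ft³/s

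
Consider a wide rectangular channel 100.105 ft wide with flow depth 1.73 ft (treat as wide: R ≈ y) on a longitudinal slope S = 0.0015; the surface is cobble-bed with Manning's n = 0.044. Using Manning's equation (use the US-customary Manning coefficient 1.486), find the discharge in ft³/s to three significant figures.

A = b·y = 100.105 × 1.73 = 173.2 ft²
Wide channel: R ≈ y = 1.73 ft
Q = (1.486/n)·A·R^(2/3)·S^(1/2) = (1.486/0.044) × 173.2 × 1.730^(2/3) × 0.0015^(1/2) = 326.4 ft³/s

326 ft³/s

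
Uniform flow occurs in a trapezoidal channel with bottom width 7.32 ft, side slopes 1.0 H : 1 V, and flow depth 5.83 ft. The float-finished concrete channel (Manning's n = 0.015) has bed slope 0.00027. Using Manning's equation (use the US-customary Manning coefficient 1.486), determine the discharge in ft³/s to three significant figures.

272 ft³/s

A = (b + z·y)·y = (7.32 + 1.0×5.83)×5.83 = 76.66 ft²
P = b + 2y√(1+z²) = 7.32 + 2×5.83×√(1+1.0²) = 23.81 ft
R = A/P = 76.66/23.81 = 3.220 ft
Q = (1.486/n)·A·R^(2/3)·S^(1/2) = (1.486/0.015) × 76.66 × 3.220^(2/3) × 0.00027^(1/2) = 272.1 ft³/s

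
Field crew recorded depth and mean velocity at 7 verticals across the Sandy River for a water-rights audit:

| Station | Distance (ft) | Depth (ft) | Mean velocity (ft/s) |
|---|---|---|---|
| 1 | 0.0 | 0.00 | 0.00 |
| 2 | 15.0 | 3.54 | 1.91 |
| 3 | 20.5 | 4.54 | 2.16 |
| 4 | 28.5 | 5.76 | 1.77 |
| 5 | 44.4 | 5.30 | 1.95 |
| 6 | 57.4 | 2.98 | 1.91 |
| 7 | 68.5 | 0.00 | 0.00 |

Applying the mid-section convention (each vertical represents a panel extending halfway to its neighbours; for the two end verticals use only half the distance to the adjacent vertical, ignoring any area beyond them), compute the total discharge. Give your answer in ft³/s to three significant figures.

w_2 = (20.5 − 0.0)/2 = 10.25 ft; q_2 = 1.91 × 3.54 × 10.25 = 69.30 ft³/s
w_3 = (28.5 − 15.0)/2 = 6.75 ft; q_3 = 2.16 × 4.54 × 6.75 = 66.19 ft³/s
w_4 = (44.4 − 20.5)/2 = 11.95 ft; q_4 = 1.77 × 5.76 × 11.95 = 121.8 ft³/s
w_5 = (57.4 − 28.5)/2 = 14.45 ft; q_5 = 1.95 × 5.30 × 14.45 = 149.3 ft³/s
w_6 = (68.5 − 44.4)/2 = 12.05 ft; q_6 = 1.91 × 2.98 × 12.05 = 68.59 ft³/s
Stations 1, 7 contribute zero (depth or velocity is 0).
Q = Σ qᵢ = 475.3 ft³/s

475 ft³/s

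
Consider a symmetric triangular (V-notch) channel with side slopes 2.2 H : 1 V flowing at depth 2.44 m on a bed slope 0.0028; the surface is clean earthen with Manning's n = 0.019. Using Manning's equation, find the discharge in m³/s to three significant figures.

A = z·y² = 2.2×2.44² = 13.10 m²
P = 2y√(1+z²) = 2×2.44×√(1+2.2²) = 11.79 m
R = A/P = 13.10/11.79 = 1.111 m
Q = (1/n)·A·R^(2/3)·S^(1/2) = (1/0.019) × 13.10 × 1.111^(2/3) × 0.0028^(1/2) = 39.12 m³/s

39.1 m³/s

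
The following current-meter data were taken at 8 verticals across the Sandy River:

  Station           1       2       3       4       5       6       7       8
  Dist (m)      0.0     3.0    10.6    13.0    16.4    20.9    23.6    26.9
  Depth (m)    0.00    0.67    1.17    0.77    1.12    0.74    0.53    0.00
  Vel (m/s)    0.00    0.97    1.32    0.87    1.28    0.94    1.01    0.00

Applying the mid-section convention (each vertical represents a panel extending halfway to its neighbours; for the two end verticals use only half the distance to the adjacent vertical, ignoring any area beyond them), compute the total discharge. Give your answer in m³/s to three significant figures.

w_2 = (10.6 − 0.0)/2 = 5.3 m; q_2 = 0.97 × 0.67 × 5.3 = 3.444 m³/s
w_3 = (13.0 − 3.0)/2 = 5 m; q_3 = 1.32 × 1.17 × 5 = 7.722 m³/s
w_4 = (16.4 − 10.6)/2 = 2.9 m; q_4 = 0.87 × 0.77 × 2.9 = 1.943 m³/s
w_5 = (20.9 − 13.0)/2 = 3.95 m; q_5 = 1.28 × 1.12 × 3.95 = 5.663 m³/s
w_6 = (23.6 − 16.4)/2 = 3.6 m; q_6 = 0.94 × 0.74 × 3.6 = 2.504 m³/s
w_7 = (26.9 − 20.9)/2 = 3 m; q_7 = 1.01 × 0.53 × 3 = 1.606 m³/s
Stations 1, 8 contribute zero (depth or velocity is 0).
Q = Σ qᵢ = 22.88 m³/s

22.9 m³/s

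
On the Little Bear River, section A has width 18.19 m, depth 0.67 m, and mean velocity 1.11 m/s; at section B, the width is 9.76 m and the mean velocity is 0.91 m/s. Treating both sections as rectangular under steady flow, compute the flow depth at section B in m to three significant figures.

Q = A₁V₁ = (18.19×0.67) × 1.11 = 13.53 m³/s
d₂ = Q/(b₂ V₂) = 13.53/(9.76×0.91) = 1.523 m

1.52 m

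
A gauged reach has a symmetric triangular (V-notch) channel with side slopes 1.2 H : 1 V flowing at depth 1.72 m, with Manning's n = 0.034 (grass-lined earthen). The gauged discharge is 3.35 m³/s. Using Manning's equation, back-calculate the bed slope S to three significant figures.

A = z·y² = 1.2×1.72² = 3.550 m²
P = 2y√(1+z²) = 2×1.72×√(1+1.2²) = 5.373 m
R = A/P = 3.550/5.373 = 0.6607 m
S = (Q·n / (1·A·R^(2/3)))² = (3.35×0.034 / (1×3.550×0.7586))² = 0.001789

0.00179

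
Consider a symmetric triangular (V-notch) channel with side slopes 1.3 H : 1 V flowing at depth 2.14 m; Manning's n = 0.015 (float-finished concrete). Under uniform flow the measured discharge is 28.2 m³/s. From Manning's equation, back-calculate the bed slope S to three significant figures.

0.00629

A = z·y² = 1.3×2.14² = 5.953 m²
P = 2y√(1+z²) = 2×2.14×√(1+1.3²) = 7.020 m
R = A/P = 5.953/7.020 = 0.8481 m
S = (Q·n / (1·A·R^(2/3)))² = (28.2×0.015 / (1×5.953×0.8960))² = 0.006288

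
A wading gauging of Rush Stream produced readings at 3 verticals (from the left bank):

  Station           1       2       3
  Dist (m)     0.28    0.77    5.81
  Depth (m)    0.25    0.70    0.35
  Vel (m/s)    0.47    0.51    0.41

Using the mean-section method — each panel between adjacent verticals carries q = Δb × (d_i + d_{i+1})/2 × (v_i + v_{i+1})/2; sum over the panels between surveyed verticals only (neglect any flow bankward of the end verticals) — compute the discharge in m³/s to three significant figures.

Panel 1-2: Δb = 0.49 m, d̄ = (0.25+0.70)/2 = 0.475, v̄ = (0.47+0.51)/2 = 0.49 → q = 0.49×0.475×0.49 = 0.1140 m³/s
Panel 2-3: Δb = 5.04 m, d̄ = (0.70+0.35)/2 = 0.525, v̄ = (0.51+0.41)/2 = 0.46 → q = 5.04×0.525×0.46 = 1.217 m³/s
Q = Σ q = 1.331 m³/s

1.33 m³/s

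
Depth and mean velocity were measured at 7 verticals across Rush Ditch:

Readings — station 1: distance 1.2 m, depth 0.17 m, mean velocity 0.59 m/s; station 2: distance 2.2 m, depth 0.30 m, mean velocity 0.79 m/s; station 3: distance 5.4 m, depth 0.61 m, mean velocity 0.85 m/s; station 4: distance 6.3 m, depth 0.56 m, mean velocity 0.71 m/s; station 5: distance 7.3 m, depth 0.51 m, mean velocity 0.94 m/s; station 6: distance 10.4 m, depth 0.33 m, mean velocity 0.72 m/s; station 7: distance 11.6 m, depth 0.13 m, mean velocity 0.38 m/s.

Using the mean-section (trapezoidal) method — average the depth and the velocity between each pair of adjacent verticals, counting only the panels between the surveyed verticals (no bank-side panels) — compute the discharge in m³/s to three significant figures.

Panel 1-2: Δb = 1 m, d̄ = (0.17+0.30)/2 = 0.235, v̄ = (0.59+0.79)/2 = 0.69 → q = 1×0.235×0.69 = 0.1622 m³/s
Panel 2-3: Δb = 3.2 m, d̄ = (0.30+0.61)/2 = 0.455, v̄ = (0.79+0.85)/2 = 0.82 → q = 3.2×0.455×0.82 = 1.194 m³/s
Panel 3-4: Δb = 0.9 m, d̄ = (0.61+0.56)/2 = 0.585, v̄ = (0.85+0.71)/2 = 0.78 → q = 0.9×0.585×0.78 = 0.4107 m³/s
Panel 4-5: Δb = 1 m, d̄ = (0.56+0.51)/2 = 0.535, v̄ = (0.71+0.94)/2 = 0.825 → q = 1×0.535×0.825 = 0.4414 m³/s
Panel 5-6: Δb = 3.1 m, d̄ = (0.51+0.33)/2 = 0.42, v̄ = (0.94+0.72)/2 = 0.83 → q = 3.1×0.42×0.83 = 1.081 m³/s
Panel 6-7: Δb = 1.2 m, d̄ = (0.33+0.13)/2 = 0.23, v̄ = (0.72+0.38)/2 = 0.55 → q = 1.2×0.23×0.55 = 0.1518 m³/s
Q = Σ q = 3.441 m³/s

3.44 m³/s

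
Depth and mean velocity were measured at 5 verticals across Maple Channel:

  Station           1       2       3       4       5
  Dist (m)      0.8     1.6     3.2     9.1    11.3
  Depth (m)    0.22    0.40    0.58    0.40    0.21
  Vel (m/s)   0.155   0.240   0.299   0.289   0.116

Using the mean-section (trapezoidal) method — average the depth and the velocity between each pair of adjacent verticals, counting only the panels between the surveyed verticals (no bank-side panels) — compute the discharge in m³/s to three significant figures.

Panel 1-2: Δb = 0.8 m, d̄ = (0.22+0.40)/2 = 0.31, v̄ = (0.155+0.240)/2 = 0.1975 → q = 0.8×0.31×0.1975 = 0.04898 m³/s
Panel 2-3: Δb = 1.6 m, d̄ = (0.40+0.58)/2 = 0.49, v̄ = (0.240+0.299)/2 = 0.2695 → q = 1.6×0.49×0.2695 = 0.2113 m³/s
Panel 3-4: Δb = 5.9 m, d̄ = (0.58+0.40)/2 = 0.49, v̄ = (0.299+0.289)/2 = 0.294 → q = 5.9×0.49×0.294 = 0.8500 m³/s
Panel 4-5: Δb = 2.2 m, d̄ = (0.40+0.21)/2 = 0.305, v̄ = (0.289+0.116)/2 = 0.2025 → q = 2.2×0.305×0.2025 = 0.1359 m³/s
Q = Σ q = 1.246 m³/s

1.25 m³/s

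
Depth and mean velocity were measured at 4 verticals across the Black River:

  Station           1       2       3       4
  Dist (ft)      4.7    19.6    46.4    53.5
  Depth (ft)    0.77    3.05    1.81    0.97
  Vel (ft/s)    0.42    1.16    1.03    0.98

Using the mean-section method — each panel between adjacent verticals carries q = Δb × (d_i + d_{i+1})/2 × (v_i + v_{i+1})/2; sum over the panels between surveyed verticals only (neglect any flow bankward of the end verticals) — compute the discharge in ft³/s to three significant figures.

Panel 1-2: Δb = 14.9 ft, d̄ = (0.77+3.05)/2 = 1.91, v̄ = (0.42+1.16)/2 = 0.79 → q = 14.9×1.91×0.79 = 22.48 ft³/s
Panel 2-3: Δb = 26.8 ft, d̄ = (3.05+1.81)/2 = 2.43, v̄ = (1.16+1.03)/2 = 1.095 → q = 26.8×2.43×1.095 = 71.31 ft³/s
Panel 3-4: Δb = 7.1 ft, d̄ = (1.81+0.97)/2 = 1.39, v̄ = (1.03+0.98)/2 = 1.005 → q = 7.1×1.39×1.005 = 9.918 ft³/s
Q = Σ q = 103.7 ft³/s

104 ft³/s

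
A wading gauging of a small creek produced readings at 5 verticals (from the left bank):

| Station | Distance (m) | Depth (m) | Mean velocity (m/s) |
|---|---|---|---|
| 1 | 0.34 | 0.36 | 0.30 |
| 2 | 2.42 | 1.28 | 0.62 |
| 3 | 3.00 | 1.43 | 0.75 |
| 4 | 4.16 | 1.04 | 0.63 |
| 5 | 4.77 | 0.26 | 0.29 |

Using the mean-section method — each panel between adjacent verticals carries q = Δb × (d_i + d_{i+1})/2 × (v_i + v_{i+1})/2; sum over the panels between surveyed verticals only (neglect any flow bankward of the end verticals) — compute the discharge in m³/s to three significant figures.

2.49 m³/s

Panel 1-2: Δb = 2.08 m, d̄ = (0.36+1.28)/2 = 0.82, v̄ = (0.30+0.62)/2 = 0.46 → q = 2.08×0.82×0.46 = 0.7846 m³/s
Panel 2-3: Δb = 0.58 m, d̄ = (1.28+1.43)/2 = 1.355, v̄ = (0.62+0.75)/2 = 0.685 → q = 0.58×1.355×0.685 = 0.5383 m³/s
Panel 3-4: Δb = 1.16 m, d̄ = (1.43+1.04)/2 = 1.235, v̄ = (0.75+0.63)/2 = 0.69 → q = 1.16×1.235×0.69 = 0.9885 m³/s
Panel 4-5: Δb = 0.61 m, d̄ = (1.04+0.26)/2 = 0.65, v̄ = (0.63+0.29)/2 = 0.46 → q = 0.61×0.65×0.46 = 0.1824 m³/s
Q = Σ q = 2.494 m³/s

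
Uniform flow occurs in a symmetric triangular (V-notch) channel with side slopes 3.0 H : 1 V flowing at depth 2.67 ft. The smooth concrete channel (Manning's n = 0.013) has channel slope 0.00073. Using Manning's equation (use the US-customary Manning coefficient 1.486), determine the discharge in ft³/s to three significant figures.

77.3 ft³/s

A = z·y² = 3.0×2.67² = 21.39 ft²
P = 2y√(1+z²) = 2×2.67×√(1+3.0²) = 16.89 ft
R = A/P = 21.39/16.89 = 1.266 ft
Q = (1.486/n)·A·R^(2/3)·S^(1/2) = (1.486/0.013) × 21.39 × 1.266^(2/3) × 0.00073^(1/2) = 77.32 ft³/s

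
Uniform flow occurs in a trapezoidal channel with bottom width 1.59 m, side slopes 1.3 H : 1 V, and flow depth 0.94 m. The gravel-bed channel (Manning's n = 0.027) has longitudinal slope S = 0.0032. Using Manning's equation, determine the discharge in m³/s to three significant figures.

3.79 m³/s

A = (b + z·y)·y = (1.59 + 1.3×0.94)×0.94 = 2.643 m²
P = b + 2y√(1+z²) = 1.59 + 2×0.94×√(1+1.3²) = 4.673 m
R = A/P = 2.643/4.673 = 0.5656 m
Q = (1/n)·A·R^(2/3)·S^(1/2) = (1/0.027) × 2.643 × 0.5656^(2/3) × 0.0032^(1/2) = 3.788 m³/s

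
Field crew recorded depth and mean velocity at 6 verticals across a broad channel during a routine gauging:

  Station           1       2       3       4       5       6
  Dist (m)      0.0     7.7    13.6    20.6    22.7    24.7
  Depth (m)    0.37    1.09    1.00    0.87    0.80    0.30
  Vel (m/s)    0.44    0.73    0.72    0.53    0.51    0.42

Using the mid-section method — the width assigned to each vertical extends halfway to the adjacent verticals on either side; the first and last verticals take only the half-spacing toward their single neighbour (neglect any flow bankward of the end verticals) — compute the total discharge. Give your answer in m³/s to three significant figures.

w_1 = (7.7 − 0.0)/2 = 3.85 m; q_1 = 0.44 × 0.37 × 3.85 = 0.6268 m³/s
w_2 = (13.6 − 0.0)/2 = 6.8 m; q_2 = 0.73 × 1.09 × 6.8 = 5.411 m³/s
w_3 = (20.6 − 7.7)/2 = 6.45 m; q_3 = 0.72 × 1.00 × 6.45 = 4.644 m³/s
w_4 = (22.7 − 13.6)/2 = 4.55 m; q_4 = 0.53 × 0.87 × 4.55 = 2.098 m³/s
w_5 = (24.7 − 20.6)/2 = 2.05 m; q_5 = 0.51 × 0.80 × 2.05 = 0.8364 m³/s
w_6 = (24.7 − 22.7)/2 = 1 m; q_6 = 0.42 × 0.30 × 1 = 0.1260 m³/s
Q = Σ qᵢ = 13.74 m³/s

13.7 m³/s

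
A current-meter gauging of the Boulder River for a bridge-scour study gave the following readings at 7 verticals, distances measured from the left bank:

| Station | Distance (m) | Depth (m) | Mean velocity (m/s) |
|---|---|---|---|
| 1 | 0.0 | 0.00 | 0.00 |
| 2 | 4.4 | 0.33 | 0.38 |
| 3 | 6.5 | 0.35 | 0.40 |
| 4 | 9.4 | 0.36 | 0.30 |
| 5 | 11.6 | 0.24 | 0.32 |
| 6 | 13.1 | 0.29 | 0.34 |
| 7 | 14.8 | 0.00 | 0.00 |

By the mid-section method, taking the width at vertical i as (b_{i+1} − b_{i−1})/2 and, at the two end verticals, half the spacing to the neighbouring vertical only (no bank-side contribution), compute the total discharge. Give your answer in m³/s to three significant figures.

w_2 = (6.5 − 0.0)/2 = 3.25 m; q_2 = 0.38 × 0.33 × 3.25 = 0.4076 m³/s
w_3 = (9.4 − 4.4)/2 = 2.5 m; q_3 = 0.40 × 0.35 × 2.5 = 0.3500 m³/s
w_4 = (11.6 − 6.5)/2 = 2.55 m; q_4 = 0.30 × 0.36 × 2.55 = 0.2754 m³/s
w_5 = (13.1 − 9.4)/2 = 1.85 m; q_5 = 0.32 × 0.24 × 1.85 = 0.1421 m³/s
w_6 = (14.8 − 11.6)/2 = 1.6 m; q_6 = 0.34 × 0.29 × 1.6 = 0.1578 m³/s
Stations 1, 7 contribute zero (depth or velocity is 0).
Q = Σ qᵢ = 1.333 m³/s

1.33 m³/s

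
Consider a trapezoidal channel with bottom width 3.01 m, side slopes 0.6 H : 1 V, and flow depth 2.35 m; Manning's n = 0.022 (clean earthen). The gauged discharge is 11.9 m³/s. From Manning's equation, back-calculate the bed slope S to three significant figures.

0.000486

A = (b + z·y)·y = (3.01 + 0.6×2.35)×2.35 = 10.39 m²
P = b + 2y√(1+z²) = 3.01 + 2×2.35×√(1+0.6²) = 8.491 m
R = A/P = 10.39/8.491 = 1.223 m
S = (Q·n / (1·A·R^(2/3)))² = (11.9×0.022 / (1×10.39×1.144))² = 0.0004856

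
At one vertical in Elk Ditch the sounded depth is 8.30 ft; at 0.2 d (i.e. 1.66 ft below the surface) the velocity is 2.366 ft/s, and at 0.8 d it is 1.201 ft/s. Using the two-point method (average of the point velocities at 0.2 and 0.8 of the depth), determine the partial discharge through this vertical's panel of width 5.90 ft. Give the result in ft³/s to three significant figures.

87.3 ft³/s

v̄ = (2.366 + 1.201) / 2 = 1.784 ft/s
q = v̄ × d × w = 1.784 × 8.30 × 5.90 = 87.34 ft³/s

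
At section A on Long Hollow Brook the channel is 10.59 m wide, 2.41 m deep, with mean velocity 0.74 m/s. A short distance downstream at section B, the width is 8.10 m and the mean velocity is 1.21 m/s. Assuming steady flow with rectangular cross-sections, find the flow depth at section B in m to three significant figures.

1.93 m

Q = A₁V₁ = (10.59×2.41) × 0.74 = 18.89 m³/s
d₂ = Q/(b₂ V₂) = 18.89/(8.10×1.21) = 1.927 m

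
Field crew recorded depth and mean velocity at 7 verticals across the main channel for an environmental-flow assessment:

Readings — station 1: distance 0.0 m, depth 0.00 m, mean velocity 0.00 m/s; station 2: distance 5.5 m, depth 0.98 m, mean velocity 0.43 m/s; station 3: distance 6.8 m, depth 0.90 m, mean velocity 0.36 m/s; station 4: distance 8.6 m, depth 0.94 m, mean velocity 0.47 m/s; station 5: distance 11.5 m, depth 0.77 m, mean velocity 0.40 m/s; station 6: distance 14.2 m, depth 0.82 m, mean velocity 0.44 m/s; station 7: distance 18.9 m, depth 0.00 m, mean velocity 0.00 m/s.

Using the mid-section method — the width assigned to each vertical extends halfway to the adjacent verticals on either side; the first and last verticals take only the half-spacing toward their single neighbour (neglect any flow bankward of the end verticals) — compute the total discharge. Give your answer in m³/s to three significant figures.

5.17 m³/s

w_2 = (6.8 − 0.0)/2 = 3.4 m; q_2 = 0.43 × 0.98 × 3.4 = 1.433 m³/s
w_3 = (8.6 − 5.5)/2 = 1.55 m; q_3 = 0.36 × 0.90 × 1.55 = 0.5022 m³/s
w_4 = (11.5 − 6.8)/2 = 2.35 m; q_4 = 0.47 × 0.94 × 2.35 = 1.038 m³/s
w_5 = (14.2 − 8.6)/2 = 2.8 m; q_5 = 0.40 × 0.77 × 2.8 = 0.8624 m³/s
w_6 = (18.9 − 11.5)/2 = 3.7 m; q_6 = 0.44 × 0.82 × 3.7 = 1.335 m³/s
Stations 1, 7 contribute zero (depth or velocity is 0).
Q = Σ qᵢ = 5.171 m³/s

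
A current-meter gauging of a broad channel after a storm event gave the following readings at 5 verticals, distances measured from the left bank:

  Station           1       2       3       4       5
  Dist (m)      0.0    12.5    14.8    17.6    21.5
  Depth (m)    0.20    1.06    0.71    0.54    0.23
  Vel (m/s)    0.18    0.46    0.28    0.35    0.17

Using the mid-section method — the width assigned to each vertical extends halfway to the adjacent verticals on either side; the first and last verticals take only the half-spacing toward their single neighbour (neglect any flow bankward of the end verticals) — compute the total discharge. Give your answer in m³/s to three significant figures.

w_1 = (12.5 − 0.0)/2 = 6.25 m; q_1 = 0.18 × 0.20 × 6.25 = 0.2250 m³/s
w_2 = (14.8 − 0.0)/2 = 7.4 m; q_2 = 0.46 × 1.06 × 7.4 = 3.608 m³/s
w_3 = (17.6 − 12.5)/2 = 2.55 m; q_3 = 0.28 × 0.71 × 2.55 = 0.5069 m³/s
w_4 = (21.5 − 14.8)/2 = 3.35 m; q_4 = 0.35 × 0.54 × 3.35 = 0.6332 m³/s
w_5 = (21.5 − 17.6)/2 = 1.95 m; q_5 = 0.17 × 0.23 × 1.95 = 0.07625 m³/s
Q = Σ qᵢ = 5.050 m³/s

5.05 m³/s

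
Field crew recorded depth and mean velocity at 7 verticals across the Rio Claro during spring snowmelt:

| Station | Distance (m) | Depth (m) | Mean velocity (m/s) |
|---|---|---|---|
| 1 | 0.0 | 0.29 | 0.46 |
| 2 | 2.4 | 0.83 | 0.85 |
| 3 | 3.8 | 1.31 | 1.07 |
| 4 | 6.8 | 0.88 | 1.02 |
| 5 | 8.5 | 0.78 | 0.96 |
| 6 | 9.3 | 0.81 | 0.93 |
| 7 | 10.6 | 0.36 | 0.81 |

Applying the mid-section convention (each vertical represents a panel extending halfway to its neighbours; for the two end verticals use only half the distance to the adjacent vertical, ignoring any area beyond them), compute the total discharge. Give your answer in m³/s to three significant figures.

8.61 m³/s

w_1 = (2.4 − 0.0)/2 = 1.2 m; q_1 = 0.46 × 0.29 × 1.2 = 0.1601 m³/s
w_2 = (3.8 − 0.0)/2 = 1.9 m; q_2 = 0.85 × 0.83 × 1.9 = 1.340 m³/s
w_3 = (6.8 − 2.4)/2 = 2.2 m; q_3 = 1.07 × 1.31 × 2.2 = 3.084 m³/s
w_4 = (8.5 − 3.8)/2 = 2.35 m; q_4 = 1.02 × 0.88 × 2.35 = 2.109 m³/s
w_5 = (9.3 − 6.8)/2 = 1.25 m; q_5 = 0.96 × 0.78 × 1.25 = 0.9360 m³/s
w_6 = (10.6 − 8.5)/2 = 1.05 m; q_6 = 0.93 × 0.81 × 1.05 = 0.7910 m³/s
w_7 = (10.6 − 9.3)/2 = 0.65 m; q_7 = 0.81 × 0.36 × 0.65 = 0.1895 m³/s
Q = Σ qᵢ = 8.610 m³/s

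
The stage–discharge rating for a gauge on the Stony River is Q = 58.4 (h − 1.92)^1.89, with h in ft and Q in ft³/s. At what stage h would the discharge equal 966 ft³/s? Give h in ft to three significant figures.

h − h₀ = (Q/C)^(1/b) = (966/58.4)^(1/1.89) = 4.413 ft
h = 1.92 + 4.413 = 6.333 ft

6.33 ft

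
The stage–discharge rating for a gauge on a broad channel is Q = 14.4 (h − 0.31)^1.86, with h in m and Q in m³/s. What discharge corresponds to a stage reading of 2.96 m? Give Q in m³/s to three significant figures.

88.2 m³/s

Q = 14.4 × (2.96 − 0.31)^1.86 = 14.4 × 2.65^1.86 = 88.23 m³/s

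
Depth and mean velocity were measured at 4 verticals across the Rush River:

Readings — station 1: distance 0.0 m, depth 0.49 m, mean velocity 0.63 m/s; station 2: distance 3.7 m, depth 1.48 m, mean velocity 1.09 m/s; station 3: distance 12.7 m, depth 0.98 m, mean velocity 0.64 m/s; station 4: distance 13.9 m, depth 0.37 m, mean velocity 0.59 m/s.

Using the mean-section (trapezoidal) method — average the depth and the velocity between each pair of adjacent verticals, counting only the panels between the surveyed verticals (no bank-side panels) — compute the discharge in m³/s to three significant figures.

13.2 m³/s

Panel 1-2: Δb = 3.7 m, d̄ = (0.49+1.48)/2 = 0.985, v̄ = (0.63+1.09)/2 = 0.86 → q = 3.7×0.985×0.86 = 3.134 m³/s
Panel 2-3: Δb = 9 m, d̄ = (1.48+0.98)/2 = 1.23, v̄ = (1.09+0.64)/2 = 0.865 → q = 9×1.23×0.865 = 9.576 m³/s
Panel 3-4: Δb = 1.2 m, d̄ = (0.98+0.37)/2 = 0.675, v̄ = (0.64+0.59)/2 = 0.615 → q = 1.2×0.675×0.615 = 0.4982 m³/s
Q = Σ q = 13.21 m³/s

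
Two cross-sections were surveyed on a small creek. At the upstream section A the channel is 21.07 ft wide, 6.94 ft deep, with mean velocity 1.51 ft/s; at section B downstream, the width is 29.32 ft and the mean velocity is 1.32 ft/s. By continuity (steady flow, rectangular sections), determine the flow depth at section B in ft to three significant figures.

Q = A₁V₁ = (21.07×6.94) × 1.51 = 220.8 ft³/s
d₂ = Q/(b₂ V₂) = 220.8/(29.32×1.32) = 5.705 ft

5.71 ft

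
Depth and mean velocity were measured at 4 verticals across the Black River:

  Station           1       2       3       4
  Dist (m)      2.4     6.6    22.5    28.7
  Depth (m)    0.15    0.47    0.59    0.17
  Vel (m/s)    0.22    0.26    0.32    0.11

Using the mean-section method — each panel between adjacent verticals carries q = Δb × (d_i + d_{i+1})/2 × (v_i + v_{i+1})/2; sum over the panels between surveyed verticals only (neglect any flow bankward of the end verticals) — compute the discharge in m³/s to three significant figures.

Panel 1-2: Δb = 4.2 m, d̄ = (0.15+0.47)/2 = 0.31, v̄ = (0.22+0.26)/2 = 0.24 → q = 4.2×0.31×0.24 = 0.3125 m³/s
Panel 2-3: Δb = 15.9 m, d̄ = (0.47+0.59)/2 = 0.53, v̄ = (0.26+0.32)/2 = 0.29 → q = 15.9×0.53×0.29 = 2.444 m³/s
Panel 3-4: Δb = 6.2 m, d̄ = (0.59+0.17)/2 = 0.38, v̄ = (0.32+0.11)/2 = 0.215 → q = 6.2×0.38×0.215 = 0.5065 m³/s
Q = Σ q = 3.263 m³/s

3.26 m³/s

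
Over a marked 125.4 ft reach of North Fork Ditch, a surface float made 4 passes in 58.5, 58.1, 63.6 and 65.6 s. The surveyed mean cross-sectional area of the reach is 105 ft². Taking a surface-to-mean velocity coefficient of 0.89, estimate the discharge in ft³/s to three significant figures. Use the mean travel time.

t̄ = (58.5 + 58.1 + 63.6 + 65.6) / 4 = 61.45 s
v_surface = L / t̄ = 125.4 / 61.45 = 2.041 ft/s
v_mean = 0.89 × 2.041 = 1.816 ft/s
Q = A × v_mean = 105 × 1.816 = 190.7 ft³/s

191 ft³/s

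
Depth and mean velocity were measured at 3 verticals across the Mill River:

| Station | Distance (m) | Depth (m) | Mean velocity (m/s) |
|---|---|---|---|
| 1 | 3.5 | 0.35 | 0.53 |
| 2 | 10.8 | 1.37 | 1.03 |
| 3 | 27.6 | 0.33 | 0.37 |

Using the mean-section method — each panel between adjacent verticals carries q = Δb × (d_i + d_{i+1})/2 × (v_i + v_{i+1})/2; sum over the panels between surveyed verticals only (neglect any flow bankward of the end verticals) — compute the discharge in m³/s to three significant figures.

14.9 m³/s

Panel 1-2: Δb = 7.3 m, d̄ = (0.35+1.37)/2 = 0.86, v̄ = (0.53+1.03)/2 = 0.78 → q = 7.3×0.86×0.78 = 4.897 m³/s
Panel 2-3: Δb = 16.8 m, d̄ = (1.37+0.33)/2 = 0.85, v̄ = (1.03+0.37)/2 = 0.7 → q = 16.8×0.85×0.7 = 9.996 m³/s
Q = Σ q = 14.89 m³/s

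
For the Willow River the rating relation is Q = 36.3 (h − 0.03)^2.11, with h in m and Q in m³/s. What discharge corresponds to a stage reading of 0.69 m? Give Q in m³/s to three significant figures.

15.1 m³/s

Q = 36.3 × (0.69 − 0.03)^2.11 = 36.3 × 0.66^2.11 = 15.11 m³/s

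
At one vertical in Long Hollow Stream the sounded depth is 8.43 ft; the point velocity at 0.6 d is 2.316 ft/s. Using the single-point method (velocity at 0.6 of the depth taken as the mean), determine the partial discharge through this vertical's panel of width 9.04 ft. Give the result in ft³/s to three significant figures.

v̄ = v₀.₆ = 2.316 ft/s
q = v̄ × d × w = 2.316 × 8.43 × 9.04 = 176.5 ft³/s

176 ft³/s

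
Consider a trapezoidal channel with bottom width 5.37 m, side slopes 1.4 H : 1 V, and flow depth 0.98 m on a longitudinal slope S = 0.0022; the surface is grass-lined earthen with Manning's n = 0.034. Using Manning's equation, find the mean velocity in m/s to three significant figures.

1.14 m/s

A = (b + z·y)·y = (5.37 + 1.4×0.98)×0.98 = 6.607 m²
P = b + 2y√(1+z²) = 5.37 + 2×0.98×√(1+1.4²) = 8.742 m
R = A/P = 6.607/8.742 = 0.7558 m
Q = (1/n)·A·R^(2/3)·S^(1/2) = (1/0.034) × 6.607 × 0.7558^(2/3) × 0.0022^(1/2) = 7.563 m³/s
V = Q/A = 7.563/6.607 = 1.145 m/s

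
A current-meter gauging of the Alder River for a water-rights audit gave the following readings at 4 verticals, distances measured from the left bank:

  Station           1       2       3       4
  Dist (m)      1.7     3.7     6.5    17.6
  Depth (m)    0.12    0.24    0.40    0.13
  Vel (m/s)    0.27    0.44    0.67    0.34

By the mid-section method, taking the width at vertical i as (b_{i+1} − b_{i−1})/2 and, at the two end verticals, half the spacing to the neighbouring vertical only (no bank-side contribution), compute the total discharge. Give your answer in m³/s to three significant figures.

w_1 = (3.7 − 1.7)/2 = 1 m; q_1 = 0.27 × 0.12 × 1 = 0.03240 m³/s
w_2 = (6.5 − 1.7)/2 = 2.4 m; q_2 = 0.44 × 0.24 × 2.4 = 0.2534 m³/s
w_3 = (17.6 − 3.7)/2 = 6.95 m; q_3 = 0.67 × 0.40 × 6.95 = 1.863 m³/s
w_4 = (17.6 − 6.5)/2 = 5.55 m; q_4 = 0.34 × 0.13 × 5.55 = 0.2453 m³/s
Q = Σ qᵢ = 2.394 m³/s

2.39 m³/s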